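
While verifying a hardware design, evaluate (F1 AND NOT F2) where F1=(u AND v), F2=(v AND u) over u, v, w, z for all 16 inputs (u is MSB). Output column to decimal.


F1 = (u AND v)
F2 = (v AND u)
Counterexample to F1=>F2 is where F1=1 and F2=0.
Evaluate each row (bits = u,v,w,z, MSB first):
  row 0 [0000]: F1=0 F2=0 -> F1&~F2 -> 0
  row 1 [0001]: F1=0 F2=0 -> F1&~F2 -> 0
  row 2 [0010]: F1=0 F2=0 -> F1&~F2 -> 0
  row 3 [0011]: F1=0 F2=0 -> F1&~F2 -> 0
  row 4 [0100]: F1=0 F2=0 -> F1&~F2 -> 0
  row 5 [0101]: F1=0 F2=0 -> F1&~F2 -> 0
  row 6 [0110]: F1=0 F2=0 -> F1&~F2 -> 0
  row 7 [0111]: F1=0 F2=0 -> F1&~F2 -> 0
  row 8 [1000]: F1=0 F2=0 -> F1&~F2 -> 0
  row 9 [1001]: F1=0 F2=0 -> F1&~F2 -> 0
  row 10 [1010]: F1=0 F2=0 -> F1&~F2 -> 0
  row 11 [1011]: F1=0 F2=0 -> F1&~F2 -> 0
  row 12 [1100]: F1=1 F2=1 -> F1&~F2 -> 0
  row 13 [1101]: F1=1 F2=1 -> F1&~F2 -> 0
  row 14 [1110]: F1=1 F2=1 -> F1&~F2 -> 0
  row 15 [1111]: F1=1 F2=1 -> F1&~F2 -> 0
Full result column, 4 rows per line (u,v fixed per line; w,z runs 00..11 left to right):
  rows 0-3 [u,v=00]: 0000  = hex 0
  rows 4-7 [u,v=01]: 0000  = hex 0
  rows 8-11 [u,v=10]: 0000  = hex 0
  rows 12-15 [u,v=11]: 0000  = hex 0
Counterexample vector (row 0 .. row 15) = 0000000000000000
Output column grouped in 4s = 0000 0000 0000 0000 = 0x0000
Convert to decimal digit by digit (value = value*16 + digit):
  0 -> 0
  0*16 + 0 = 0
  0*16 + 0 = 0
  0*16 + 0 = 0
Decimal = 0

0


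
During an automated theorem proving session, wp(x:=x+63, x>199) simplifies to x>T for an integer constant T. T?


Formula: wp(x:=E, P) = P[E/x] (substitute E for x in postcondition)
Step 1: Postcondition: x>199
Step 2: Substitute x+63 for x: x+63>199
Step 3: Solve for x: x > 199-63 = 136

136


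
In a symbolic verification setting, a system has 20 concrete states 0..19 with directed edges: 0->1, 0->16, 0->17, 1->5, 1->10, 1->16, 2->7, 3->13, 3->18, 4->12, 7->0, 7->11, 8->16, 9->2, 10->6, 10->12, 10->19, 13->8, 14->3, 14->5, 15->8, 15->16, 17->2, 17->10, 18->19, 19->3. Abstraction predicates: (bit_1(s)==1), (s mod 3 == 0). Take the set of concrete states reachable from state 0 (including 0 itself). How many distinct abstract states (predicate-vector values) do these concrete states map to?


BFS from 0:
Concrete reachable: {0, 1, 2, 3, 5, 6, 7, 8, 10, 11, 12, 13, 16, 17, 18, 19}
Abstract via predicates (bit_1(s)==1), (s mod 3 == 0):
  (0,0) <- {1, 5, 8, 13, 16, 17}
  (0,1) <- {0, 12}
  (1,0) <- {2, 7, 10, 11, 19}
  (1,1) <- {3, 6, 18}
Distinct abstract states = 4

4


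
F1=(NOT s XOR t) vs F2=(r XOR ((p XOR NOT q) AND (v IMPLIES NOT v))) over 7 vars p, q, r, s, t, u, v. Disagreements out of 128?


F1 = (NOT s XOR t)
F2 = (r XOR ((p XOR NOT q) AND (v IMPLIES NOT v)))
Evaluate both on each of 128 rows (bits = p,q,r,s,t,u,v):
  row 0 [0000000]: F1=1 F2=1 -> 0
  row 1 [0000001]: F1=1 F2=0 (differ) -> 1
  row 2 [0000010]: F1=1 F2=1 -> 0
  row 3 [0000011]: F1=1 F2=0 (differ) -> 1
  row 4 [0000100]: F1=0 F2=1 (differ) -> 1
  (every remaining row is evaluated the same way; all 128 results are listed next)
Full result column, 8 rows per line (p,q,r,s fixed per line; t,u,v runs 000..111 left to right):
  rows 0-7 [p,q,r,s=0000]: 01011010  (ones: 4)
  rows 8-15 [p,q,r,s=0001]: 10100101  (ones: 4)
  rows 16-23 [p,q,r,s=0010]: 10100101  (ones: 4)
  rows 24-31 [p,q,r,s=0011]: 01011010  (ones: 4)
  rows 32-39 [p,q,r,s=0100]: 11110000  (ones: 4)
  rows 40-47 [p,q,r,s=0101]: 00001111  (ones: 4)
  rows 48-55 [p,q,r,s=0110]: 00001111  (ones: 4)
  rows 56-63 [p,q,r,s=0111]: 11110000  (ones: 4)
  rows 64-71 [p,q,r,s=1000]: 11110000  (ones: 4)
  rows 72-79 [p,q,r,s=1001]: 00001111  (ones: 4)
  rows 80-87 [p,q,r,s=1010]: 00001111  (ones: 4)
  rows 88-95 [p,q,r,s=1011]: 11110000  (ones: 4)
  rows 96-103 [p,q,r,s=1100]: 01011010  (ones: 4)
  rows 104-111 [p,q,r,s=1101]: 10100101  (ones: 4)
  rows 112-119 [p,q,r,s=1110]: 10100101  (ones: 4)
  rows 120-127 [p,q,r,s=1111]: 01011010  (ones: 4)
Disagreements = 4+4+4+4+4+4+4+4+4+4+4+4+4+4+4+4 = 64

64


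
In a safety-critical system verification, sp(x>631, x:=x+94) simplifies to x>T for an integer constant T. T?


Formula: sp(P, x:=E) = exists old_x. (x = E[old_x/x]) AND P[old_x/x] (old_x is the value of x before the assignment; eliminate old_x by solving x = E[old_x/x] for old_x)
Step 1: Precondition P: x>631, i.e. old_x > 631
Step 2: Assignment gives x = old_x + 94, so old_x = x - 94
Step 3: Substitute into P: x - 94 > 631
Step 4: Simplify: x > 631+94 = 725

725


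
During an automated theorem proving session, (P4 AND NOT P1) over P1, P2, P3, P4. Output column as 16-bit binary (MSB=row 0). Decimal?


Formula: (P4 AND NOT P1) over P1, P2, P3, P4 (16 rows)
Evaluate each row (bits = P1,P2,P3,P4, MSB first):
  row 0 [0000]: (0 AND NOT 0) -> 0
  row 1 [0001]: (1 AND NOT 0) -> 1
  row 2 [0010]: (0 AND NOT 0) -> 0
  row 3 [0011]: (1 AND NOT 0) -> 1
  row 4 [0100]: (0 AND NOT 0) -> 0
  row 5 [0101]: (1 AND NOT 0) -> 1
  row 6 [0110]: (0 AND NOT 0) -> 0
  row 7 [0111]: (1 AND NOT 0) -> 1
  row 8 [1000]: (0 AND NOT 1) -> 0
  row 9 [1001]: (1 AND NOT 1) -> 0
  row 10 [1010]: (0 AND NOT 1) -> 0
  row 11 [1011]: (1 AND NOT 1) -> 0
  row 12 [1100]: (0 AND NOT 1) -> 0
  row 13 [1101]: (1 AND NOT 1) -> 0
  row 14 [1110]: (0 AND NOT 1) -> 0
  row 15 [1111]: (1 AND NOT 1) -> 0
Full result column, 4 rows per line (P1,P2 fixed per line; P3,P4 runs 00..11 left to right):
  rows 0-3 [P1,P2=00]: 0101  = hex 5
  rows 4-7 [P1,P2=01]: 0101  = hex 5
  rows 8-11 [P1,P2=10]: 0000  = hex 0
  rows 12-15 [P1,P2=11]: 0000  = hex 0
Output column (row 0 .. row 15) = 0101010100000000
Output column grouped in 4s = 0101 0101 0000 0000 = 0x5500
Convert to decimal digit by digit (value = value*16 + digit):
  5 -> 5
  5*16 + 5 = 85
  85*16 + 0 = 1360
  1360*16 + 0 = 21760
Decimal = 21760

21760


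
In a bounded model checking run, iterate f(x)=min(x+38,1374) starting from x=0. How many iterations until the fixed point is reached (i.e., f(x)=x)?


Step 1: x=0, cap=1374, increment=38
Step 2: x grows by 38 each step until capped at 1374; fixed point is x=1374
Step 3: iterations = ceil(1374/38) = 37

37


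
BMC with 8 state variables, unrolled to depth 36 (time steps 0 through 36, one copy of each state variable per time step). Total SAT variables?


BMC unrolls to depth k, creating one copy of each state var for steps 0..k.
Step count = 36 + 1 = 37 (steps 0 through 36)
Vars per step = 8
Total = 8 * 37 = 296

296


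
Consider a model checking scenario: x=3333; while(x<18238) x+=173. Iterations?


Step 1: x goes from 3333 toward 18238 by 173; the body runs while x<18238, so iterations = ceil((bound-start)/step)
Step 2: Distance=14905
Step 3: ceil(14905/173)=87

87


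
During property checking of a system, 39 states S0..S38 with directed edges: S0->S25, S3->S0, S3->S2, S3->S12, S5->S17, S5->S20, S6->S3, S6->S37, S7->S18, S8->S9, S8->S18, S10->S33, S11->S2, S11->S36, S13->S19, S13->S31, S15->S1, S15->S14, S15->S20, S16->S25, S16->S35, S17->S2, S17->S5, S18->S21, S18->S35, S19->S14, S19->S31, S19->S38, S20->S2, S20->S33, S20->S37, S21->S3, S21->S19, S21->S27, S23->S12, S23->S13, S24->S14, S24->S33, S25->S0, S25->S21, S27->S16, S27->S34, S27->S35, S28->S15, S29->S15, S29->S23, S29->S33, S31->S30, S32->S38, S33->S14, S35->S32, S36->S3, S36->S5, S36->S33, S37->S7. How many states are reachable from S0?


BFS from S0:
  layer 0: {S0}
  layer 1: {S25}
  layer 2: {S21}
  layer 3: {S3, S19, S27}
  layer 4: {S2, S12, S14, S16, S31, S34, S35, S38}
  layer 5: {S30, S32}
Reachable set: {S0, S2, S3, S12, S14, S16, S19, S21, S25, S27, S30, S31, S32, S34, S35, S38}
Count = 16

16


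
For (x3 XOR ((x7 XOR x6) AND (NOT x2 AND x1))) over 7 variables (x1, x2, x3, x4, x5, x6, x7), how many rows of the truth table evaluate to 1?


Formula: (x3 XOR ((x7 XOR x6) AND (NOT x2 AND x1))) over 7 vars (128 rows)
Evaluate each row (x1, x2, x3, x4, x5, x6, x7 as bits, MSB first):
  row 0 [0000000]: (0 XOR ((0 XOR 0) AND (NOT 0 AND 0))) -> 0
  row 1 [0000001]: (0 XOR ((1 XOR 0) AND (NOT 0 AND 0))) -> 0
  row 2 [0000010]: (0 XOR ((0 XOR 1) AND (NOT 0 AND 0))) -> 0
  row 3 [0000011]: (0 XOR ((1 XOR 1) AND (NOT 0 AND 0))) -> 0
  row 4 [0000100]: (0 XOR ((0 XOR 0) AND (NOT 0 AND 0))) -> 0
  (every remaining row is evaluated the same way; all 128 results are listed next)
Full result column, 8 rows per line (x1,x2,x3,x4 fixed per line; x5,x6,x7 runs 000..111 left to right):
  rows 0-7 [x1,x2,x3,x4=0000]: 00000000  (ones: 0)
  rows 8-15 [x1,x2,x3,x4=0001]: 00000000  (ones: 0)
  rows 16-23 [x1,x2,x3,x4=0010]: 11111111  (ones: 8)
  rows 24-31 [x1,x2,x3,x4=0011]: 11111111  (ones: 8)
  rows 32-39 [x1,x2,x3,x4=0100]: 00000000  (ones: 0)
  rows 40-47 [x1,x2,x3,x4=0101]: 00000000  (ones: 0)
  rows 48-55 [x1,x2,x3,x4=0110]: 11111111  (ones: 8)
  rows 56-63 [x1,x2,x3,x4=0111]: 11111111  (ones: 8)
  rows 64-71 [x1,x2,x3,x4=1000]: 01100110  (ones: 4)
  rows 72-79 [x1,x2,x3,x4=1001]: 01100110  (ones: 4)
  rows 80-87 [x1,x2,x3,x4=1010]: 10011001  (ones: 4)
  rows 88-95 [x1,x2,x3,x4=1011]: 10011001  (ones: 4)
  rows 96-103 [x1,x2,x3,x4=1100]: 00000000  (ones: 0)
  rows 104-111 [x1,x2,x3,x4=1101]: 00000000  (ones: 0)
  rows 112-119 [x1,x2,x3,x4=1110]: 11111111  (ones: 8)
  rows 120-127 [x1,x2,x3,x4=1111]: 11111111  (ones: 8)
Count of 1-rows = 0+0+8+8+0+0+8+8+4+4+4+4+0+0+8+8 = 64

64


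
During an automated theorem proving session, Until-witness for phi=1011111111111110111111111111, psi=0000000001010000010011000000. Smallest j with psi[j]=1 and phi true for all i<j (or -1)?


(phi U psi) at 0: need smallest j with psi[j]=1 and phi[i]=1 for all i in [0,j).
Scan from step 0:
  step 0: phi=1, psi=0 -> continue
  step 1: phi=0 -> phi-prefix broken from here
  step 9: psi=1 but phi already failed -> not a witness
  step 11: psi=1 but phi already failed -> not a witness
  step 17: psi=1 but phi already failed -> not a witness
  step 20: psi=1 but phi already failed -> not a witness
  step 21: psi=1 but phi already failed -> not a witness
  end of trace: no witness -> -1
Witness step = -1

-1


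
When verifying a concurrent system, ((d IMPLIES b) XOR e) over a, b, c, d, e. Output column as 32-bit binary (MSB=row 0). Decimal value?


Formula: ((d IMPLIES b) XOR e) over a, b, c, d, e (32 rows)
Evaluate each row (bits = a,b,c,d,e, MSB first):
  row 0 [00000]: ((0 IMPLIES 0) XOR 0) -> 1
  row 1 [00001]: ((0 IMPLIES 0) XOR 1) -> 0
  row 2 [00010]: ((1 IMPLIES 0) XOR 0) -> 0
  row 3 [00011]: ((1 IMPLIES 0) XOR 1) -> 1
  row 4 [00100]: ((0 IMPLIES 0) XOR 0) -> 1
  row 5 [00101]: ((0 IMPLIES 0) XOR 1) -> 0
  row 6 [00110]: ((1 IMPLIES 0) XOR 0) -> 0
  row 7 [00111]: ((1 IMPLIES 0) XOR 1) -> 1
  row 8 [01000]: ((0 IMPLIES 1) XOR 0) -> 1
  row 9 [01001]: ((0 IMPLIES 1) XOR 1) -> 0
  row 10 [01010]: ((1 IMPLIES 1) XOR 0) -> 1
  row 11 [01011]: ((1 IMPLIES 1) XOR 1) -> 0
  row 12 [01100]: ((0 IMPLIES 1) XOR 0) -> 1
  row 13 [01101]: ((0 IMPLIES 1) XOR 1) -> 0
  row 14 [01110]: ((1 IMPLIES 1) XOR 0) -> 1
  row 15 [01111]: ((1 IMPLIES 1) XOR 1) -> 0
  row 16 [10000]: ((0 IMPLIES 0) XOR 0) -> 1
  row 17 [10001]: ((0 IMPLIES 0) XOR 1) -> 0
  row 18 [10010]: ((1 IMPLIES 0) XOR 0) -> 0
  row 19 [10011]: ((1 IMPLIES 0) XOR 1) -> 1
  row 20 [10100]: ((0 IMPLIES 0) XOR 0) -> 1
  row 21 [10101]: ((0 IMPLIES 0) XOR 1) -> 0
  row 22 [10110]: ((1 IMPLIES 0) XOR 0) -> 0
  row 23 [10111]: ((1 IMPLIES 0) XOR 1) -> 1
  row 24 [11000]: ((0 IMPLIES 1) XOR 0) -> 1
  row 25 [11001]: ((0 IMPLIES 1) XOR 1) -> 0
  row 26 [11010]: ((1 IMPLIES 1) XOR 0) -> 1
  row 27 [11011]: ((1 IMPLIES 1) XOR 1) -> 0
  row 28 [11100]: ((0 IMPLIES 1) XOR 0) -> 1
  row 29 [11101]: ((0 IMPLIES 1) XOR 1) -> 0
  row 30 [11110]: ((1 IMPLIES 1) XOR 0) -> 1
  row 31 [11111]: ((1 IMPLIES 1) XOR 1) -> 0
Full result column, 4 rows per line (a,b,c fixed per line; d,e runs 00..11 left to right):
  rows 0-3 [a,b,c=000]: 1001  = hex 9
  rows 4-7 [a,b,c=001]: 1001  = hex 9
  rows 8-11 [a,b,c=010]: 1010  = hex A
  rows 12-15 [a,b,c=011]: 1010  = hex A
  rows 16-19 [a,b,c=100]: 1001  = hex 9
  rows 20-23 [a,b,c=101]: 1001  = hex 9
  rows 24-27 [a,b,c=110]: 1010  = hex A
  rows 28-31 [a,b,c=111]: 1010  = hex A
Output column (row 0 .. row 31) = 10011001101010101001100110101010
Output column grouped in 4s = 1001 1001 1010 1010 1001 1001 1010 1010 = 0x99AA99AA
Convert to decimal digit by digit (value = value*16 + digit):
  9 -> 9
  9*16 + 9 = 153
  153*16 + 10 (A) = 2458
  2458*16 + 10 (A) = 39338
  39338*16 + 9 = 629417
  629417*16 + 9 = 10070681
  10070681*16 + 10 (A) = 161130906
  161130906*16 + 10 (A) = 2578094506
Decimal = 2578094506

2578094506


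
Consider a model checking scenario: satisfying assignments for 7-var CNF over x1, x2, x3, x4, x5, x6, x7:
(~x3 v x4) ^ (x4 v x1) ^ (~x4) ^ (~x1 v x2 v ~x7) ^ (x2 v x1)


CNF with 5 clauses over 7 vars (128 assignments).
An assignment satisfies CNF iff every clause has >=1 true literal.
Check each row (bits = x1,x2,x3,x4,x5,x6,x7; clause T/F shown):
  row 0 [0000000]: clauses=TFTTF -> 0
  row 1 [0000001]: clauses=TFTTF -> 0
  row 2 [0000010]: clauses=TFTTF -> 0
  row 3 [0000011]: clauses=TFTTF -> 0
  row 4 [0000100]: clauses=TFTTF -> 0
  (every remaining row is evaluated the same way; all 128 results are listed next)
Full result column, 8 rows per line (x1,x2,x3,x4 fixed per line; x5,x6,x7 runs 000..111 left to right):
  rows 0-7 [x1,x2,x3,x4=0000]: 00000000  (ones: 0)
  rows 8-15 [x1,x2,x3,x4=0001]: 00000000  (ones: 0)
  rows 16-23 [x1,x2,x3,x4=0010]: 00000000  (ones: 0)
  rows 24-31 [x1,x2,x3,x4=0011]: 00000000  (ones: 0)
  rows 32-39 [x1,x2,x3,x4=0100]: 00000000  (ones: 0)
  rows 40-47 [x1,x2,x3,x4=0101]: 00000000  (ones: 0)
  rows 48-55 [x1,x2,x3,x4=0110]: 00000000  (ones: 0)
  rows 56-63 [x1,x2,x3,x4=0111]: 00000000  (ones: 0)
  rows 64-71 [x1,x2,x3,x4=1000]: 10101010  (ones: 4)
  rows 72-79 [x1,x2,x3,x4=1001]: 00000000  (ones: 0)
  rows 80-87 [x1,x2,x3,x4=1010]: 00000000  (ones: 0)
  rows 88-95 [x1,x2,x3,x4=1011]: 00000000  (ones: 0)
  rows 96-103 [x1,x2,x3,x4=1100]: 11111111  (ones: 8)
  rows 104-111 [x1,x2,x3,x4=1101]: 00000000  (ones: 0)
  rows 112-119 [x1,x2,x3,x4=1110]: 00000000  (ones: 0)
  rows 120-127 [x1,x2,x3,x4=1111]: 00000000  (ones: 0)
Satisfying assignments = 0+0+0+0+0+0+0+0+4+0+0+0+8+0+0+0 = 12

12


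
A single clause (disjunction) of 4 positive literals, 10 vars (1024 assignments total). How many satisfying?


Step 1: Total=2^10=1024
Step 2: Unsat when all 4 false: 2^6=64
Step 3: Sat=1024-64=960

960


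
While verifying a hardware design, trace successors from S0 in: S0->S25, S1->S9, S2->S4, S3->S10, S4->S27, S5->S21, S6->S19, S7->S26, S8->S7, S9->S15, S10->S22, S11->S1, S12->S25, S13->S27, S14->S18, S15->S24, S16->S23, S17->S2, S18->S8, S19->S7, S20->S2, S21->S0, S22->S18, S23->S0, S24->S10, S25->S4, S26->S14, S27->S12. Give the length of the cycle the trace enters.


Trace from S0 until a state repeats:
  S0 -> S25 -> S4 -> S27 -> S12 -> S25
S25 first seen at step 1, revisited at step 5.
Cycle length = 5 - 1 = 4

4


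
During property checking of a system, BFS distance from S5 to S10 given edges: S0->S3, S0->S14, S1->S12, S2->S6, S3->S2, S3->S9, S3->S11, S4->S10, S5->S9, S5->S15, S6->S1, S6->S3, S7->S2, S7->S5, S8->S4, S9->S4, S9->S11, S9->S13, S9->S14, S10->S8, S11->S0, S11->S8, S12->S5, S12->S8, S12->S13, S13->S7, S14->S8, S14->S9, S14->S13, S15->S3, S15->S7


BFS layer-by-layer from S5:
  dist 0: {S5}
  dist 1: {S9, S15}
  dist 2: {S3, S4, S7, S11, S13, S14}
  dist 3: {S0, S2, S8, S10}
  -> S10 reached at distance 3
Shortest path length = 3

3


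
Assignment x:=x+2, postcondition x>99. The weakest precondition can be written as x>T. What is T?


Formula: wp(x:=E, P) = P[E/x] (substitute E for x in postcondition)
Step 1: Postcondition: x>99
Step 2: Substitute x+2 for x: x+2>99
Step 3: Solve for x: x > 99-2 = 97

97


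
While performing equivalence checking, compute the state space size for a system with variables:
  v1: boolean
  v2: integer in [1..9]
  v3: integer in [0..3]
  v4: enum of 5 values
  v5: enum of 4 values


State space = product of domain sizes of all variables.
Domain sizes:
  v1 (boolean): 2
  v2 (integer in [1..9]): 9
  v3 (integer in [0..3]): 4
  v4 (enum of 5 values): 5
  v5 (enum of 4 values): 4
Product = 2 * 9 * 4 * 5 * 4 = 1440

1440


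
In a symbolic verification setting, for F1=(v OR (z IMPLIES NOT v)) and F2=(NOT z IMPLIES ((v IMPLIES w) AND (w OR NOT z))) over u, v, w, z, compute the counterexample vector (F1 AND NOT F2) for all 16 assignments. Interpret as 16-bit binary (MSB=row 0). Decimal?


F1 = (v OR (z IMPLIES NOT v))
F2 = (NOT z IMPLIES ((v IMPLIES w) AND (w OR NOT z)))
Counterexample to F1=>F2 is where F1=1 and F2=0.
Evaluate each row (bits = u,v,w,z, MSB first):
  row 0 [0000]: F1=1 F2=1 -> F1&~F2 -> 0
  row 1 [0001]: F1=1 F2=1 -> F1&~F2 -> 0
  row 2 [0010]: F1=1 F2=1 -> F1&~F2 -> 0
  row 3 [0011]: F1=1 F2=1 -> F1&~F2 -> 0
  row 4 [0100]: F1=1 F2=0 -> F1&~F2 -> 1
  row 5 [0101]: F1=1 F2=1 -> F1&~F2 -> 0
  row 6 [0110]: F1=1 F2=1 -> F1&~F2 -> 0
  row 7 [0111]: F1=1 F2=1 -> F1&~F2 -> 0
  row 8 [1000]: F1=1 F2=1 -> F1&~F2 -> 0
  row 9 [1001]: F1=1 F2=1 -> F1&~F2 -> 0
  row 10 [1010]: F1=1 F2=1 -> F1&~F2 -> 0
  row 11 [1011]: F1=1 F2=1 -> F1&~F2 -> 0
  row 12 [1100]: F1=1 F2=0 -> F1&~F2 -> 1
  row 13 [1101]: F1=1 F2=1 -> F1&~F2 -> 0
  row 14 [1110]: F1=1 F2=1 -> F1&~F2 -> 0
  row 15 [1111]: F1=1 F2=1 -> F1&~F2 -> 0
Full result column, 4 rows per line (u,v fixed per line; w,z runs 00..11 left to right):
  rows 0-3 [u,v=00]: 0000  = hex 0
  rows 4-7 [u,v=01]: 1000  = hex 8
  rows 8-11 [u,v=10]: 0000  = hex 0
  rows 12-15 [u,v=11]: 1000  = hex 8
Counterexample vector (row 0 .. row 15) = 0000100000001000
Output column grouped in 4s = 0000 1000 0000 1000 = 0x0808
Convert to decimal digit by digit (value = value*16 + digit):
  0 -> 0
  0*16 + 8 = 8
  8*16 + 0 = 128
  128*16 + 8 = 2056
Decimal = 2056

2056


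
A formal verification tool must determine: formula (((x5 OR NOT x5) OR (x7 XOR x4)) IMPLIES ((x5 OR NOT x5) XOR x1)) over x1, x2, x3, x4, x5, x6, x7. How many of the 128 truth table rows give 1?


Formula: (((x5 OR NOT x5) OR (x7 XOR x4)) IMPLIES ((x5 OR NOT x5) XOR x1)) over 7 vars (128 rows)
Evaluate each row (x1, x2, x3, x4, x5, x6, x7 as bits, MSB first):
  row 0 [0000000]: (((0 OR NOT 0) OR (0 XOR 0)) IMPLIES ((0 OR NOT 0) XOR 0)) -> 1
  row 1 [0000001]: (((0 OR NOT 0) OR (1 XOR 0)) IMPLIES ((0 OR NOT 0) XOR 0)) -> 1
  row 2 [0000010]: (((0 OR NOT 0) OR (0 XOR 0)) IMPLIES ((0 OR NOT 0) XOR 0)) -> 1
  row 3 [0000011]: (((0 OR NOT 0) OR (1 XOR 0)) IMPLIES ((0 OR NOT 0) XOR 0)) -> 1
  row 4 [0000100]: (((1 OR NOT 1) OR (0 XOR 0)) IMPLIES ((1 OR NOT 1) XOR 0)) -> 1
  (every remaining row is evaluated the same way; all 128 results are listed next)
Full result column, 8 rows per line (x1,x2,x3,x4 fixed per line; x5,x6,x7 runs 000..111 left to right):
  rows 0-7 [x1,x2,x3,x4=0000]: 11111111  (ones: 8)
  rows 8-15 [x1,x2,x3,x4=0001]: 11111111  (ones: 8)
  rows 16-23 [x1,x2,x3,x4=0010]: 11111111  (ones: 8)
  rows 24-31 [x1,x2,x3,x4=0011]: 11111111  (ones: 8)
  rows 32-39 [x1,x2,x3,x4=0100]: 11111111  (ones: 8)
  rows 40-47 [x1,x2,x3,x4=0101]: 11111111  (ones: 8)
  rows 48-55 [x1,x2,x3,x4=0110]: 11111111  (ones: 8)
  rows 56-63 [x1,x2,x3,x4=0111]: 11111111  (ones: 8)
  rows 64-71 [x1,x2,x3,x4=1000]: 00000000  (ones: 0)
  rows 72-79 [x1,x2,x3,x4=1001]: 00000000  (ones: 0)
  rows 80-87 [x1,x2,x3,x4=1010]: 00000000  (ones: 0)
  rows 88-95 [x1,x2,x3,x4=1011]: 00000000  (ones: 0)
  rows 96-103 [x1,x2,x3,x4=1100]: 00000000  (ones: 0)
  rows 104-111 [x1,x2,x3,x4=1101]: 00000000  (ones: 0)
  rows 112-119 [x1,x2,x3,x4=1110]: 00000000  (ones: 0)
  rows 120-127 [x1,x2,x3,x4=1111]: 00000000  (ones: 0)
Count of 1-rows = 8+8+8+8+8+8+8+8+0+0+0+0+0+0+0+0 = 64

64


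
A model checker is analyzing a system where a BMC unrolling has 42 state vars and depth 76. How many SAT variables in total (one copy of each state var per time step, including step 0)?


BMC unrolls to depth k, creating one copy of each state var for steps 0..k.
Step count = 76 + 1 = 77 (steps 0 through 76)
Vars per step = 42
Total = 42 * 77 = 3234

3234


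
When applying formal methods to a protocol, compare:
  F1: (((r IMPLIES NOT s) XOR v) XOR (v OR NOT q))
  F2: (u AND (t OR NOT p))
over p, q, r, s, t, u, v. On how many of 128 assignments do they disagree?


F1 = (((r IMPLIES NOT s) XOR v) XOR (v OR NOT q))
F2 = (u AND (t OR NOT p))
Evaluate both on each of 128 rows (bits = p,q,r,s,t,u,v):
  row 0 [0000000]: F1=0 F2=0 -> 0
  row 1 [0000001]: F1=1 F2=0 (differ) -> 1
  row 2 [0000010]: F1=0 F2=1 (differ) -> 1
  row 3 [0000011]: F1=1 F2=1 -> 0
  row 4 [0000100]: F1=0 F2=0 -> 0
  (every remaining row is evaluated the same way; all 128 results are listed next)
Full result column, 8 rows per line (p,q,r,s fixed per line; t,u,v runs 000..111 left to right):
  rows 0-7 [p,q,r,s=0000]: 01100110  (ones: 4)
  rows 8-15 [p,q,r,s=0001]: 01100110  (ones: 4)
  rows 16-23 [p,q,r,s=0010]: 01100110  (ones: 4)
  rows 24-31 [p,q,r,s=0011]: 10011001  (ones: 4)
  rows 32-39 [p,q,r,s=0100]: 11001100  (ones: 4)
  rows 40-47 [p,q,r,s=0101]: 11001100  (ones: 4)
  rows 48-55 [p,q,r,s=0110]: 11001100  (ones: 4)
  rows 56-63 [p,q,r,s=0111]: 00110011  (ones: 4)
  rows 64-71 [p,q,r,s=1000]: 01010110  (ones: 4)
  rows 72-79 [p,q,r,s=1001]: 01010110  (ones: 4)
  rows 80-87 [p,q,r,s=1010]: 01010110  (ones: 4)
  rows 88-95 [p,q,r,s=1011]: 10101001  (ones: 4)
  rows 96-103 [p,q,r,s=1100]: 11111100  (ones: 6)
  rows 104-111 [p,q,r,s=1101]: 11111100  (ones: 6)
  rows 112-119 [p,q,r,s=1110]: 11111100  (ones: 6)
  rows 120-127 [p,q,r,s=1111]: 00000011  (ones: 2)
Disagreements = 4+4+4+4+4+4+4+4+4+4+4+4+6+6+6+2 = 68

68


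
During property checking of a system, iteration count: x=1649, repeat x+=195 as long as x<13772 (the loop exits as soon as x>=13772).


Step 1: x goes from 1649 toward 13772 by 195; the body runs while x<13772, so iterations = ceil((bound-start)/step)
Step 2: Distance=12123
Step 3: ceil(12123/195)=63

63


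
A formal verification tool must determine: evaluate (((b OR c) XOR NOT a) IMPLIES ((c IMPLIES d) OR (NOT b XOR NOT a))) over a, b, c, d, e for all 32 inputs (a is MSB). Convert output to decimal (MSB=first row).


Formula: (((b OR c) XOR NOT a) IMPLIES ((c IMPLIES d) OR (NOT b XOR NOT a))) over a, b, c, d, e (32 rows)
Evaluate each row (bits = a,b,c,d,e, MSB first):
  row 0 [00000]: (((0 OR 0) XOR NOT 0) IMPLIES ((0 IMPLIES 0) OR (NOT 0 XOR NOT 0))) -> 1
  row 1 [00001]: (((0 OR 0) XOR NOT 0) IMPLIES ((0 IMPLIES 0) OR (NOT 0 XOR NOT 0))) -> 1
  row 2 [00010]: (((0 OR 0) XOR NOT 0) IMPLIES ((0 IMPLIES 1) OR (NOT 0 XOR NOT 0))) -> 1
  row 3 [00011]: (((0 OR 0) XOR NOT 0) IMPLIES ((0 IMPLIES 1) OR (NOT 0 XOR NOT 0))) -> 1
  row 4 [00100]: (((0 OR 1) XOR NOT 0) IMPLIES ((1 IMPLIES 0) OR (NOT 0 XOR NOT 0))) -> 1
  row 5 [00101]: (((0 OR 1) XOR NOT 0) IMPLIES ((1 IMPLIES 0) OR (NOT 0 XOR NOT 0))) -> 1
  row 6 [00110]: (((0 OR 1) XOR NOT 0) IMPLIES ((1 IMPLIES 1) OR (NOT 0 XOR NOT 0))) -> 1
  row 7 [00111]: (((0 OR 1) XOR NOT 0) IMPLIES ((1 IMPLIES 1) OR (NOT 0 XOR NOT 0))) -> 1
  row 8 [01000]: (((1 OR 0) XOR NOT 0) IMPLIES ((0 IMPLIES 0) OR (NOT 1 XOR NOT 0))) -> 1
  row 9 [01001]: (((1 OR 0) XOR NOT 0) IMPLIES ((0 IMPLIES 0) OR (NOT 1 XOR NOT 0))) -> 1
  row 10 [01010]: (((1 OR 0) XOR NOT 0) IMPLIES ((0 IMPLIES 1) OR (NOT 1 XOR NOT 0))) -> 1
  row 11 [01011]: (((1 OR 0) XOR NOT 0) IMPLIES ((0 IMPLIES 1) OR (NOT 1 XOR NOT 0))) -> 1
  row 12 [01100]: (((1 OR 1) XOR NOT 0) IMPLIES ((1 IMPLIES 0) OR (NOT 1 XOR NOT 0))) -> 1
  row 13 [01101]: (((1 OR 1) XOR NOT 0) IMPLIES ((1 IMPLIES 0) OR (NOT 1 XOR NOT 0))) -> 1
  row 14 [01110]: (((1 OR 1) XOR NOT 0) IMPLIES ((1 IMPLIES 1) OR (NOT 1 XOR NOT 0))) -> 1
  row 15 [01111]: (((1 OR 1) XOR NOT 0) IMPLIES ((1 IMPLIES 1) OR (NOT 1 XOR NOT 0))) -> 1
  row 16 [10000]: (((0 OR 0) XOR NOT 1) IMPLIES ((0 IMPLIES 0) OR (NOT 0 XOR NOT 1))) -> 1
  row 17 [10001]: (((0 OR 0) XOR NOT 1) IMPLIES ((0 IMPLIES 0) OR (NOT 0 XOR NOT 1))) -> 1
  row 18 [10010]: (((0 OR 0) XOR NOT 1) IMPLIES ((0 IMPLIES 1) OR (NOT 0 XOR NOT 1))) -> 1
  row 19 [10011]: (((0 OR 0) XOR NOT 1) IMPLIES ((0 IMPLIES 1) OR (NOT 0 XOR NOT 1))) -> 1
  row 20 [10100]: (((0 OR 1) XOR NOT 1) IMPLIES ((1 IMPLIES 0) OR (NOT 0 XOR NOT 1))) -> 1
  row 21 [10101]: (((0 OR 1) XOR NOT 1) IMPLIES ((1 IMPLIES 0) OR (NOT 0 XOR NOT 1))) -> 1
  row 22 [10110]: (((0 OR 1) XOR NOT 1) IMPLIES ((1 IMPLIES 1) OR (NOT 0 XOR NOT 1))) -> 1
  row 23 [10111]: (((0 OR 1) XOR NOT 1) IMPLIES ((1 IMPLIES 1) OR (NOT 0 XOR NOT 1))) -> 1
  row 24 [11000]: (((1 OR 0) XOR NOT 1) IMPLIES ((0 IMPLIES 0) OR (NOT 1 XOR NOT 1))) -> 1
  row 25 [11001]: (((1 OR 0) XOR NOT 1) IMPLIES ((0 IMPLIES 0) OR (NOT 1 XOR NOT 1))) -> 1
  row 26 [11010]: (((1 OR 0) XOR NOT 1) IMPLIES ((0 IMPLIES 1) OR (NOT 1 XOR NOT 1))) -> 1
  row 27 [11011]: (((1 OR 0) XOR NOT 1) IMPLIES ((0 IMPLIES 1) OR (NOT 1 XOR NOT 1))) -> 1
  row 28 [11100]: (((1 OR 1) XOR NOT 1) IMPLIES ((1 IMPLIES 0) OR (NOT 1 XOR NOT 1))) -> 0
  row 29 [11101]: (((1 OR 1) XOR NOT 1) IMPLIES ((1 IMPLIES 0) OR (NOT 1 XOR NOT 1))) -> 0
  row 30 [11110]: (((1 OR 1) XOR NOT 1) IMPLIES ((1 IMPLIES 1) OR (NOT 1 XOR NOT 1))) -> 1
  row 31 [11111]: (((1 OR 1) XOR NOT 1) IMPLIES ((1 IMPLIES 1) OR (NOT 1 XOR NOT 1))) -> 1
Full result column, 4 rows per line (a,b,c fixed per line; d,e runs 00..11 left to right):
  rows 0-3 [a,b,c=000]: 1111  = hex F
  rows 4-7 [a,b,c=001]: 1111  = hex F
  rows 8-11 [a,b,c=010]: 1111  = hex F
  rows 12-15 [a,b,c=011]: 1111  = hex F
  rows 16-19 [a,b,c=100]: 1111  = hex F
  rows 20-23 [a,b,c=101]: 1111  = hex F
  rows 24-27 [a,b,c=110]: 1111  = hex F
  rows 28-31 [a,b,c=111]: 0011  = hex 3
Output column (row 0 .. row 31) = 11111111111111111111111111110011
Output column grouped in 4s = 1111 1111 1111 1111 1111 1111 1111 0011 = 0xFFFFFFF3
Convert to decimal digit by digit (value = value*16 + digit):
  F -> 15
  15*16 + 15 (F) = 255
  255*16 + 15 (F) = 4095
  4095*16 + 15 (F) = 65535
  65535*16 + 15 (F) = 1048575
  1048575*16 + 15 (F) = 16777215
  16777215*16 + 15 (F) = 268435455
  268435455*16 + 3 = 4294967283
Decimal = 4294967283

4294967283


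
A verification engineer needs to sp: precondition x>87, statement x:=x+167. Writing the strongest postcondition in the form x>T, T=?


Formula: sp(P, x:=E) = exists old_x. (x = E[old_x/x]) AND P[old_x/x] (old_x is the value of x before the assignment; eliminate old_x by solving x = E[old_x/x] for old_x)
Step 1: Precondition P: x>87, i.e. old_x > 87
Step 2: Assignment gives x = old_x + 167, so old_x = x - 167
Step 3: Substitute into P: x - 167 > 87
Step 4: Simplify: x > 87+167 = 254

254


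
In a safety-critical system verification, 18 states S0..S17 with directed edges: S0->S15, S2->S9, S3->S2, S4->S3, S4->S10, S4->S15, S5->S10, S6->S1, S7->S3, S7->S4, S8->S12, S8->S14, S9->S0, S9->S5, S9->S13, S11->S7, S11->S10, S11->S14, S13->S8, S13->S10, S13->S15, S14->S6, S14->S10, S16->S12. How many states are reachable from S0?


BFS from S0:
  layer 0: {S0}
  layer 1: {S15}
Reachable set: {S0, S15}
Count = 2

2


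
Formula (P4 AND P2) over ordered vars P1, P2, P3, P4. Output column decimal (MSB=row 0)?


Formula: (P4 AND P2) over P1, P2, P3, P4 (16 rows)
Evaluate each row (bits = P1,P2,P3,P4, MSB first):
  row 0 [0000]: (0 AND 0) -> 0
  row 1 [0001]: (1 AND 0) -> 0
  row 2 [0010]: (0 AND 0) -> 0
  row 3 [0011]: (1 AND 0) -> 0
  row 4 [0100]: (0 AND 1) -> 0
  row 5 [0101]: (1 AND 1) -> 1
  row 6 [0110]: (0 AND 1) -> 0
  row 7 [0111]: (1 AND 1) -> 1
  row 8 [1000]: (0 AND 0) -> 0
  row 9 [1001]: (1 AND 0) -> 0
  row 10 [1010]: (0 AND 0) -> 0
  row 11 [1011]: (1 AND 0) -> 0
  row 12 [1100]: (0 AND 1) -> 0
  row 13 [1101]: (1 AND 1) -> 1
  row 14 [1110]: (0 AND 1) -> 0
  row 15 [1111]: (1 AND 1) -> 1
Full result column, 4 rows per line (P1,P2 fixed per line; P3,P4 runs 00..11 left to right):
  rows 0-3 [P1,P2=00]: 0000  = hex 0
  rows 4-7 [P1,P2=01]: 0101  = hex 5
  rows 8-11 [P1,P2=10]: 0000  = hex 0
  rows 12-15 [P1,P2=11]: 0101  = hex 5
Output column (row 0 .. row 15) = 0000010100000101
Output column grouped in 4s = 0000 0101 0000 0101 = 0x0505
Convert to decimal digit by digit (value = value*16 + digit):
  0 -> 0
  0*16 + 5 = 5
  5*16 + 0 = 80
  80*16 + 5 = 1285
Decimal = 1285

1285


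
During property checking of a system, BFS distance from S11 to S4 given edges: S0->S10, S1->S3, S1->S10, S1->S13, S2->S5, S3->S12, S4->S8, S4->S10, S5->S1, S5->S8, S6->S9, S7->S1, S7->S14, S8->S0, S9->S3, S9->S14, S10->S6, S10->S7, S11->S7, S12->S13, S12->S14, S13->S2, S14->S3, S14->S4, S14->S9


BFS layer-by-layer from S11:
  dist 0: {S11}
  dist 1: {S7}
  dist 2: {S1, S14}
  dist 3: {S3, S4, S9, S10, S13}
  -> S4 reached at distance 3
Shortest path length = 3

3


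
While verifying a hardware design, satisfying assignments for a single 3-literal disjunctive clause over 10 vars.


Step 1: Total=2^10=1024
Step 2: Unsat when all 3 false: 2^7=128
Step 3: Sat=1024-128=896

896


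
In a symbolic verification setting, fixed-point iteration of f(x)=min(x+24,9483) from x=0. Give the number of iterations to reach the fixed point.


Step 1: x=0, cap=9483, increment=24
Step 2: x grows by 24 each step until capped at 9483; fixed point is x=9483
Step 3: iterations = ceil(9483/24) = 396

396


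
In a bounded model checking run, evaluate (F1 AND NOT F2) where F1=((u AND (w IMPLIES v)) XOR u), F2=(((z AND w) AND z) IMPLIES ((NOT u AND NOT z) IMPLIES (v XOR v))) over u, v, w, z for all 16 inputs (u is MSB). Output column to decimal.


F1 = ((u AND (w IMPLIES v)) XOR u)
F2 = (((z AND w) AND z) IMPLIES ((NOT u AND NOT z) IMPLIES (v XOR v)))
Counterexample to F1=>F2 is where F1=1 and F2=0.
Evaluate each row (bits = u,v,w,z, MSB first):
  row 0 [0000]: F1=0 F2=1 -> F1&~F2 -> 0
  row 1 [0001]: F1=0 F2=1 -> F1&~F2 -> 0
  row 2 [0010]: F1=0 F2=1 -> F1&~F2 -> 0
  row 3 [0011]: F1=0 F2=1 -> F1&~F2 -> 0
  row 4 [0100]: F1=0 F2=1 -> F1&~F2 -> 0
  row 5 [0101]: F1=0 F2=1 -> F1&~F2 -> 0
  row 6 [0110]: F1=0 F2=1 -> F1&~F2 -> 0
  row 7 [0111]: F1=0 F2=1 -> F1&~F2 -> 0
  row 8 [1000]: F1=0 F2=1 -> F1&~F2 -> 0
  row 9 [1001]: F1=0 F2=1 -> F1&~F2 -> 0
  row 10 [1010]: F1=1 F2=1 -> F1&~F2 -> 0
  row 11 [1011]: F1=1 F2=1 -> F1&~F2 -> 0
  row 12 [1100]: F1=0 F2=1 -> F1&~F2 -> 0
  row 13 [1101]: F1=0 F2=1 -> F1&~F2 -> 0
  row 14 [1110]: F1=0 F2=1 -> F1&~F2 -> 0
  row 15 [1111]: F1=0 F2=1 -> F1&~F2 -> 0
Full result column, 4 rows per line (u,v fixed per line; w,z runs 00..11 left to right):
  rows 0-3 [u,v=00]: 0000  = hex 0
  rows 4-7 [u,v=01]: 0000  = hex 0
  rows 8-11 [u,v=10]: 0000  = hex 0
  rows 12-15 [u,v=11]: 0000  = hex 0
Counterexample vector (row 0 .. row 15) = 0000000000000000
Output column grouped in 4s = 0000 0000 0000 0000 = 0x0000
Convert to decimal digit by digit (value = value*16 + digit):
  0 -> 0
  0*16 + 0 = 0
  0*16 + 0 = 0
  0*16 + 0 = 0
Decimal = 0

0


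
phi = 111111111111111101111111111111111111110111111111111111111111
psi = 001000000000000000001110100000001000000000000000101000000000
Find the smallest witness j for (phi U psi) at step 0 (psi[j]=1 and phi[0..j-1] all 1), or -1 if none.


(phi U psi) at 0: need smallest j with psi[j]=1 and phi[i]=1 for all i in [0,j).
Scan from step 0:
  step 0: phi=1, psi=0 -> continue
  step 1: phi=1, psi=0 -> continue
  step 2: psi=1 and phi held for [0,2) -> witness found
Witness step = 2

2


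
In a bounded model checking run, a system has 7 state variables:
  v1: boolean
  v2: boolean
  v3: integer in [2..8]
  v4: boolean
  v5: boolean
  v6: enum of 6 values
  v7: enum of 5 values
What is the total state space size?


State space = product of domain sizes of all variables.
Domain sizes:
  v1 (boolean): 2
  v2 (boolean): 2
  v3 (integer in [2..8]): 7
  v4 (boolean): 2
  v5 (boolean): 2
  v6 (enum of 6 values): 6
  v7 (enum of 5 values): 5
Product = 2 * 2 * 7 * 2 * 2 * 6 * 5 = 3360

3360


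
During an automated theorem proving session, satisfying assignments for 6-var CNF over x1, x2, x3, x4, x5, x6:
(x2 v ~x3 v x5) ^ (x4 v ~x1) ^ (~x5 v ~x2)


CNF with 3 clauses over 6 vars (64 assignments).
An assignment satisfies CNF iff every clause has >=1 true literal.
Check each row (bits = x1,x2,x3,x4,x5,x6; clause T/F shown):
  row 0 [000000]: clauses=TTT -> 1
  row 1 [000001]: clauses=TTT -> 1
  row 2 [000010]: clauses=TTT -> 1
  row 3 [000011]: clauses=TTT -> 1
  row 4 [000100]: clauses=TTT -> 1
  (every remaining row is evaluated the same way; all 64 results are listed next)
Full result column, 8 rows per line (x1,x2,x3 fixed per line; x4,x5,x6 runs 000..111 left to right):
  rows 0-7 [x1,x2,x3=000]: 11111111  (ones: 8)
  rows 8-15 [x1,x2,x3=001]: 00110011  (ones: 4)
  rows 16-23 [x1,x2,x3=010]: 11001100  (ones: 4)
  rows 24-31 [x1,x2,x3=011]: 11001100  (ones: 4)
  rows 32-39 [x1,x2,x3=100]: 00001111  (ones: 4)
  rows 40-47 [x1,x2,x3=101]: 00000011  (ones: 2)
  rows 48-55 [x1,x2,x3=110]: 00001100  (ones: 2)
  rows 56-63 [x1,x2,x3=111]: 00001100  (ones: 2)
Satisfying assignments = 8+4+4+4+4+2+2+2 = 30

30


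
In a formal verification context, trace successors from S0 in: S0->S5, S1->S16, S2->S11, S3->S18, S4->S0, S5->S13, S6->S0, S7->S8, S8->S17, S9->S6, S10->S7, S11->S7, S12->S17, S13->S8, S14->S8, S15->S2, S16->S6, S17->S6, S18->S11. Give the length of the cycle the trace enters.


Trace from S0 until a state repeats:
  S0 -> S5 -> S13 -> S8 -> S17 -> S6 -> S0
S0 first seen at step 0, revisited at step 6.
Cycle length = 6 - 0 = 6

6


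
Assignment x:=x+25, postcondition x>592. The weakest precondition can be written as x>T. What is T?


Formula: wp(x:=E, P) = P[E/x] (substitute E for x in postcondition)
Step 1: Postcondition: x>592
Step 2: Substitute x+25 for x: x+25>592
Step 3: Solve for x: x > 592-25 = 567

567


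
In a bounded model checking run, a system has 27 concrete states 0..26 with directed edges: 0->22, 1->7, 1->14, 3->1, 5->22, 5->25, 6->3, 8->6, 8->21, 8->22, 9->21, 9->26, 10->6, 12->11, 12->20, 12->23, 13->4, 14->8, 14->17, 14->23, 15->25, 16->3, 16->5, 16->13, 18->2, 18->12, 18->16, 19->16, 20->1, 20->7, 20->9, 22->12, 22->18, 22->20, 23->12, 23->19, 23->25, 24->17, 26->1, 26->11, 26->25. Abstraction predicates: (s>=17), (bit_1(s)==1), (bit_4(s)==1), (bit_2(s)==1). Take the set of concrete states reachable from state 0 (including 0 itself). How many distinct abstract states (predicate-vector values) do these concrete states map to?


BFS from 0:
Concrete reachable: {0, 1, 2, 3, 4, 5, 6, 7, 8, 9, 11, 12, 13, 14, 16, 17, 18, 19, 20, 21, 22, 23, 25, 26}
Abstract via predicates (s>=17), (bit_1(s)==1), (bit_4(s)==1), (bit_2(s)==1):
  (0,0,0,0) <- {0, 1, 8, 9}
  (0,0,0,1) <- {4, 5, 12, 13}
  (0,0,1,0) <- {16}
  (0,1,0,0) <- {2, 3, 11}
  (0,1,0,1) <- {6, 7, 14}
  (1,0,1,0) <- {17, 25}
  (1,0,1,1) <- {20, 21}
  (1,1,1,0) <- {18, 19, 26}
  (1,1,1,1) <- {22, 23}
Distinct abstract states = 9

9


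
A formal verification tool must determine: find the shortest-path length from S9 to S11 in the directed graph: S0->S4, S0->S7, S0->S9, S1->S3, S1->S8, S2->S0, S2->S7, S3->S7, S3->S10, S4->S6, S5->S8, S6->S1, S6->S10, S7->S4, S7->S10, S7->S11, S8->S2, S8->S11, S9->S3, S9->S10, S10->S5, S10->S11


BFS layer-by-layer from S9:
  dist 0: {S9}
  dist 1: {S3, S10}
  dist 2: {S5, S7, S11}
  -> S11 reached at distance 2
Shortest path length = 2

2


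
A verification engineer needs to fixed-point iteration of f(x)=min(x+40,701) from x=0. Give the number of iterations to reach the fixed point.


Step 1: x=0, cap=701, increment=40
Step 2: x grows by 40 each step until capped at 701; fixed point is x=701
Step 3: iterations = ceil(701/40) = 18

18


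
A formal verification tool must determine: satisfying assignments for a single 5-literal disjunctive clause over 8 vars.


Step 1: Total=2^8=256
Step 2: Unsat when all 5 false: 2^3=8
Step 3: Sat=256-8=248

248


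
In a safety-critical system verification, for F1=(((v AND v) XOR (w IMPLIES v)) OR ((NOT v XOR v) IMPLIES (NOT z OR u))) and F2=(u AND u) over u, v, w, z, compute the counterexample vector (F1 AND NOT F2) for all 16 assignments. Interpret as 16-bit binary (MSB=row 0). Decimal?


F1 = (((v AND v) XOR (w IMPLIES v)) OR ((NOT v XOR v) IMPLIES (NOT z OR u)))
F2 = (u AND u)
Counterexample to F1=>F2 is where F1=1 and F2=0.
Evaluate each row (bits = u,v,w,z, MSB first):
  row 0 [0000]: F1=1 F2=0 -> F1&~F2 -> 1
  row 1 [0001]: F1=1 F2=0 -> F1&~F2 -> 1
  row 2 [0010]: F1=1 F2=0 -> F1&~F2 -> 1
  row 3 [0011]: F1=0 F2=0 -> F1&~F2 -> 0
  row 4 [0100]: F1=1 F2=0 -> F1&~F2 -> 1
  row 5 [0101]: F1=0 F2=0 -> F1&~F2 -> 0
  row 6 [0110]: F1=1 F2=0 -> F1&~F2 -> 1
  row 7 [0111]: F1=0 F2=0 -> F1&~F2 -> 0
  row 8 [1000]: F1=1 F2=1 -> F1&~F2 -> 0
  row 9 [1001]: F1=1 F2=1 -> F1&~F2 -> 0
  row 10 [1010]: F1=1 F2=1 -> F1&~F2 -> 0
  row 11 [1011]: F1=1 F2=1 -> F1&~F2 -> 0
  row 12 [1100]: F1=1 F2=1 -> F1&~F2 -> 0
  row 13 [1101]: F1=1 F2=1 -> F1&~F2 -> 0
  row 14 [1110]: F1=1 F2=1 -> F1&~F2 -> 0
  row 15 [1111]: F1=1 F2=1 -> F1&~F2 -> 0
Full result column, 4 rows per line (u,v fixed per line; w,z runs 00..11 left to right):
  rows 0-3 [u,v=00]: 1110  = hex E
  rows 4-7 [u,v=01]: 1010  = hex A
  rows 8-11 [u,v=10]: 0000  = hex 0
  rows 12-15 [u,v=11]: 0000  = hex 0
Counterexample vector (row 0 .. row 15) = 1110101000000000
Output column grouped in 4s = 1110 1010 0000 0000 = 0xEA00
Convert to decimal digit by digit (value = value*16 + digit):
  E -> 14
  14*16 + 10 (A) = 234
  234*16 + 0 = 3744
  3744*16 + 0 = 59904
Decimal = 59904

59904


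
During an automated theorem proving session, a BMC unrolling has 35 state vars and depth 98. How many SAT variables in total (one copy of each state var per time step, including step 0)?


BMC unrolls to depth k, creating one copy of each state var for steps 0..k.
Step count = 98 + 1 = 99 (steps 0 through 98)
Vars per step = 35
Total = 35 * 99 = 3465

3465


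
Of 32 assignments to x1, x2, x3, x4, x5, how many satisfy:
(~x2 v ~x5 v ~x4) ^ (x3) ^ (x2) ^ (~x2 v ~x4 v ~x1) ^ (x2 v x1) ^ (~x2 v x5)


CNF with 6 clauses over 5 vars (32 assignments).
An assignment satisfies CNF iff every clause has >=1 true literal.
Check each row (bits = x1,x2,x3,x4,x5; clause T/F shown):
  row 0 [00000]: clauses=TFFTFT -> 0
  row 1 [00001]: clauses=TFFTFT -> 0
  row 2 [00010]: clauses=TFFTFT -> 0
  row 3 [00011]: clauses=TFFTFT -> 0
  row 4 [00100]: clauses=TTFTFT -> 0
  row 5 [00101]: clauses=TTFTFT -> 0
  row 6 [00110]: clauses=TTFTFT -> 0
  row 7 [00111]: clauses=TTFTFT -> 0
  row 8 [01000]: clauses=TFTTTF -> 0
  row 9 [01001]: clauses=TFTTTT -> 0
  row 10 [01010]: clauses=TFTTTF -> 0
  row 11 [01011]: clauses=FFTTTT -> 0
  row 12 [01100]: clauses=TTTTTF -> 0
  row 13 [01101]: clauses=TTTTTT -> 1
  row 14 [01110]: clauses=TTTTTF -> 0
  row 15 [01111]: clauses=FTTTTT -> 0
  row 16 [10000]: clauses=TFFTTT -> 0
  row 17 [10001]: clauses=TFFTTT -> 0
  row 18 [10010]: clauses=TFFTTT -> 0
  row 19 [10011]: clauses=TFFTTT -> 0
  row 20 [10100]: clauses=TTFTTT -> 0
  row 21 [10101]: clauses=TTFTTT -> 0
  row 22 [10110]: clauses=TTFTTT -> 0
  row 23 [10111]: clauses=TTFTTT -> 0
  row 24 [11000]: clauses=TFTTTF -> 0
  row 25 [11001]: clauses=TFTTTT -> 0
  row 26 [11010]: clauses=TFTFTF -> 0
  row 27 [11011]: clauses=FFTFTT -> 0
  row 28 [11100]: clauses=TTTTTF -> 0
  row 29 [11101]: clauses=TTTTTT -> 1
  row 30 [11110]: clauses=TTTFTF -> 0
  row 31 [11111]: clauses=FTTFTT -> 0
Full result column, 8 rows per line (x1,x2 fixed per line; x3,x4,x5 runs 000..111 left to right):
  rows 0-7 [x1,x2=00]: 00000000  (ones: 0)
  rows 8-15 [x1,x2=01]: 00000100  (ones: 1)
  rows 16-23 [x1,x2=10]: 00000000  (ones: 0)
  rows 24-31 [x1,x2=11]: 00000100  (ones: 1)
Satisfying assignments = 0+1+0+1 = 2

2


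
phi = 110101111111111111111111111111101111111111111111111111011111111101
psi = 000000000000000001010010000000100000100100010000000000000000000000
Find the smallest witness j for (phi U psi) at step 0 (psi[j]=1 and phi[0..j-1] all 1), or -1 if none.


(phi U psi) at 0: need smallest j with psi[j]=1 and phi[i]=1 for all i in [0,j).
Scan from step 0:
  step 0: phi=1, psi=0 -> continue
  step 1: phi=1, psi=0 -> continue
  step 2: phi=0 -> phi-prefix broken from here
  step 17: psi=1 but phi already failed -> not a witness
  step 19: psi=1 but phi already failed -> not a witness
  step 22: psi=1 but phi already failed -> not a witness
  step 30: psi=1 but phi already failed -> not a witness
  step 36: psi=1 but phi already failed -> not a witness
  step 39: psi=1 but phi already failed -> not a witness
  step 43: psi=1 but phi already failed -> not a witness
  end of trace: no witness -> -1
Witness step = -1

-1
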